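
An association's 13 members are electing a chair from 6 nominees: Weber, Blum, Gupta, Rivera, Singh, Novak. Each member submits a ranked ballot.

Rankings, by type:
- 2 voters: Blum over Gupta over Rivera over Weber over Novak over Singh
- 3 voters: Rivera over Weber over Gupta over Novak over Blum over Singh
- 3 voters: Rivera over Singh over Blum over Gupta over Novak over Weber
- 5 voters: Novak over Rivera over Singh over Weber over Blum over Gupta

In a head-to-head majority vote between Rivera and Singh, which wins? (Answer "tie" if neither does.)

Ballots ranking Rivera above Singh: 2 + 3 + 3 + 5 = 13.
Ballots ranking Singh above Rivera: 13 − 13 = 0.
Rivera wins the head-to-head 13–0.

Rivera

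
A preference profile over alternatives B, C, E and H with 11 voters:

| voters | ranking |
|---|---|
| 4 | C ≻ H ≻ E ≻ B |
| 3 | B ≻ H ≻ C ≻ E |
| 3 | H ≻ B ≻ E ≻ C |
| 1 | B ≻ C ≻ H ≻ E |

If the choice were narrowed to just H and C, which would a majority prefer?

H

Ballots ranking H above C: 3 + 3 = 6.
Ballots ranking C above H: 11 − 6 = 5.
H wins the head-to-head 6–5.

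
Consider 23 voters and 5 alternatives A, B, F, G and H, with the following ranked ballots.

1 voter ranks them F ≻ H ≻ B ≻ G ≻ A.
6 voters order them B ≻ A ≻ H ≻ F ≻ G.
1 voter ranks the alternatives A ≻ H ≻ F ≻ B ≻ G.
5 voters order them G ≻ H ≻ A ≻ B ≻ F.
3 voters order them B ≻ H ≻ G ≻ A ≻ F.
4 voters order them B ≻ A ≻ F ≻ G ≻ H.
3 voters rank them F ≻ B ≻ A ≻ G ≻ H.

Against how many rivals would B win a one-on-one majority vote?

B against each rival (23 voters):
B vs A: B preferred on 1+6+3+4+3 = 17 ballots; B wins 17–6.
B vs F: B, 18–5.
B vs G: B is ranked higher on 1+6+1+3+4+3 = 18 ballots, G on 5. B wins 18–5.
B–H: B 16–7.
B beats A, F, G, H — 4 pairwise wins.

4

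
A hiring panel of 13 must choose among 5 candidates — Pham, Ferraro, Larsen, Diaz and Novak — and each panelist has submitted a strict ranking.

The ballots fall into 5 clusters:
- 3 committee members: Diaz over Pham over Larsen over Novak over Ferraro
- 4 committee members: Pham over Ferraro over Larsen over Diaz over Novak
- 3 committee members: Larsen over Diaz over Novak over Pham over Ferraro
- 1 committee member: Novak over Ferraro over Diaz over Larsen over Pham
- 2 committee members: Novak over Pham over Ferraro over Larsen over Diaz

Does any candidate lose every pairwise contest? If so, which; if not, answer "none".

Head-to-head results (13 committee members):
Pham vs Ferraro: 12 to 1, Pham.
Pham vs Larsen: 9 to 4, Pham.
Pham vs Diaz: 6 to 7, Diaz.
Pham vs Novak: Pham preferred on 3+4 = 7 ballots; Pham wins 7–6.
Ferraro–Larsen: Ferraro 7–6.
Ferraro vs Diaz: Ferraro wins 7–6.
Ferraro–Novak: Novak 9–4.
Larsen vs Diaz: Larsen wins 9–4.
Larsen vs Novak: 3+4+3 = 10 for Larsen, 3 for Novak — Larsen by 10–3.
Diaz vs Novak: 3+4+3 = 10 for Diaz, 3 for Novak — Diaz by 10–3.
Each candidate has at least one pairwise win (Pham beats Ferraro; Ferraro beats Larsen; Larsen beats Diaz; Diaz beats Pham; Novak beats Ferraro) — no Condorcet loser.

none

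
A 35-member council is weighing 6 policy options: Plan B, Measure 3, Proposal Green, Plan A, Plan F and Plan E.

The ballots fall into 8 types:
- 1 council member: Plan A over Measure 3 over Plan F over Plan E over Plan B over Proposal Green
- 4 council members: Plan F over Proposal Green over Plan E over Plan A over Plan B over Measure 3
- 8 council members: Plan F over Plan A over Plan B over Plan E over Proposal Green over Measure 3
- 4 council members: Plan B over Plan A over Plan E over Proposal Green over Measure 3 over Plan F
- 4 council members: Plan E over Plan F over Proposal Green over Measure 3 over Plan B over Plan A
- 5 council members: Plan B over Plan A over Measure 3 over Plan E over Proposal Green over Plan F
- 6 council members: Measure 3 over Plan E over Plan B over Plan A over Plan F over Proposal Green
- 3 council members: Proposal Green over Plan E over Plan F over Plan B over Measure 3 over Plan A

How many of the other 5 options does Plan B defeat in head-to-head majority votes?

Plan B against each rival (35 council members):
Plan B vs Measure 3: 24 to 11, Plan B.
Plan B vs Proposal Green: Plan B preferred on 1+8+4+5+6 = 24 ballots; Plan B wins 24–11.
Plan B–Plan A: Plan B 22–13.
Plan B–Plan F: Plan F 20–15.
Plan B vs Plan E: 17 to 18, Plan E.
Plan B beats Measure 3, Proposal Green, Plan A; loses to Plan F, Plan E — 3 pairwise wins.

3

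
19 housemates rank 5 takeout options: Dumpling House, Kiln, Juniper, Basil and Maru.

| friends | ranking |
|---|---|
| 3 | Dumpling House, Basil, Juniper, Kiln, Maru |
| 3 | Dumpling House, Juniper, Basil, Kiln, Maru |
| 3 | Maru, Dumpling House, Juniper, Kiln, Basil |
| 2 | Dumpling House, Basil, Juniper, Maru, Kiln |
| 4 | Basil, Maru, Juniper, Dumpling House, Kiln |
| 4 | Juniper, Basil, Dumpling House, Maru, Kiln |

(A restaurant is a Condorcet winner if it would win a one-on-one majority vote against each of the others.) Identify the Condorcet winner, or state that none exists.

Head-to-head results (19 friends):
Dumpling House vs Kiln: Dumpling House, 19–0.
Dumpling House–Juniper: Dumpling House 11–8.
Dumpling House vs Basil: Dumpling House, 11–8.
Dumpling House–Maru: Dumpling House 12–7.
Kiln vs Juniper: Juniper, 19–0.
Kiln–Basil: Basil 16–3.
Kiln–Maru: Maru 13–6.
Juniper vs Basil: Juniper wins 10–9.
Juniper–Maru: Juniper 12–7.
Basil vs Maru: Basil wins 16–3.
Only Dumpling House has no losses; Dumpling House is the Condorcet winner.

Dumpling House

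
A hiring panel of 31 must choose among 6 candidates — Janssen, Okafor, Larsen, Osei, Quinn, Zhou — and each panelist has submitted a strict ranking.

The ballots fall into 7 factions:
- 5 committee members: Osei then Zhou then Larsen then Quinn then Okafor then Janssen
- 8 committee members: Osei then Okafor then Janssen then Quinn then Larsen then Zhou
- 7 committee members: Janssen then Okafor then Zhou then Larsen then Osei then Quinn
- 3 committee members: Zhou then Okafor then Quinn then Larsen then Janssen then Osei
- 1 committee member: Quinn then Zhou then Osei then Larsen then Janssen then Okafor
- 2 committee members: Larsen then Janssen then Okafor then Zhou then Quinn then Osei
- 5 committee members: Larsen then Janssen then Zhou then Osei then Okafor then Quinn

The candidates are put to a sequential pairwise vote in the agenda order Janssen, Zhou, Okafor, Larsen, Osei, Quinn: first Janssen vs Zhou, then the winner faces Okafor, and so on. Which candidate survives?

Osei

Round 1: Janssen vs Zhou — 22–9, Janssen advances.
Round 2: Janssen vs Okafor — 15–16, Okafor advances.
Round 3: Okafor vs Larsen — 18–13, Okafor advances.
Round 4: Okafor vs Osei — 12–19, Osei advances.
Round 5: Osei vs Quinn — 25–6, Osei advances.
Osei survives the agenda.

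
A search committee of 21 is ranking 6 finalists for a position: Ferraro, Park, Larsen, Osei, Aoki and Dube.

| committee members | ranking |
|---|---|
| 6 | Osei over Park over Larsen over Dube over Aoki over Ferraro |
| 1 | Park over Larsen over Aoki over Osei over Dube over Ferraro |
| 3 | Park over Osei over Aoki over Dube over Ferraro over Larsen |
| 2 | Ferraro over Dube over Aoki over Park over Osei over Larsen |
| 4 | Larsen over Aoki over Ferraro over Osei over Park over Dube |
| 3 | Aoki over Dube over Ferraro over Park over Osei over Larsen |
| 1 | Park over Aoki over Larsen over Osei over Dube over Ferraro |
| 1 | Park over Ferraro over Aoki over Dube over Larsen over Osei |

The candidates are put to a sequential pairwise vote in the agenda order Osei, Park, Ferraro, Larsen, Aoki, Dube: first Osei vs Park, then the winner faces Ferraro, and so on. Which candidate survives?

Park

Round 1: Osei vs Park — 10–11, Park advances.
Round 2: Park vs Ferraro — 12–9, Park advances.
Round 3: Park vs Larsen — 17–4, Park advances.
Round 4: Park vs Aoki — 12–9, Park advances.
Round 5: Park vs Dube — 16–5, Park advances.
Park survives the agenda.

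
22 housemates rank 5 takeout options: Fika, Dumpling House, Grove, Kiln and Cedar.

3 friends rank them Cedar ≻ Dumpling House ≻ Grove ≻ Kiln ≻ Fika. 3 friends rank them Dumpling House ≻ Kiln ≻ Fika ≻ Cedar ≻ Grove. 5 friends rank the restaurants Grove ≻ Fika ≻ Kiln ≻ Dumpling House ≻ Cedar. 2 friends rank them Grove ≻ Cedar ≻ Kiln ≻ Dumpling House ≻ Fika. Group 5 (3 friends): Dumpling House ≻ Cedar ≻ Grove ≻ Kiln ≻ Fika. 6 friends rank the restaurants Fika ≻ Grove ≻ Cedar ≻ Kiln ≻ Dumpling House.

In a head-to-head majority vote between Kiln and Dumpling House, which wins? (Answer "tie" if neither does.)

Kiln

Ballots ranking Kiln above Dumpling House: 5 + 2 + 6 = 13.
Ballots ranking Dumpling House above Kiln: 22 − 13 = 9.
Kiln wins the head-to-head 13–9.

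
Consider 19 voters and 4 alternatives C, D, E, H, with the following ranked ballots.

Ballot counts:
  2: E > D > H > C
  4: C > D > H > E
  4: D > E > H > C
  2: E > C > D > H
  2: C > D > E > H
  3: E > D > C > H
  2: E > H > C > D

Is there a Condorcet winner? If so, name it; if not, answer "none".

Check each pair by majority over 19 ballots:
C vs D: C preferred on 4+2+2+2 = 10 ballots; C wins 10–9.
C vs E: C is ranked higher on 4+2 = 6 ballots, E on 13. E wins 13–6.
C vs H: 11 to 8, C.
D vs E: D preferred on 4+4+2 = 10 ballots; D wins 10–9.
D vs H: 2+4+4+2+2+3 = 17 for D, 2 for H — D by 17–2.
E vs H: E preferred on 2+4+2+2+3+2 = 15 ballots; E wins 15–4.
No alternative is unbeaten: C loses to E; D loses to C; E loses to D; H loses to C. In particular C beats D beats E beats C is a majority cycle — no Condorcet winner exists.

none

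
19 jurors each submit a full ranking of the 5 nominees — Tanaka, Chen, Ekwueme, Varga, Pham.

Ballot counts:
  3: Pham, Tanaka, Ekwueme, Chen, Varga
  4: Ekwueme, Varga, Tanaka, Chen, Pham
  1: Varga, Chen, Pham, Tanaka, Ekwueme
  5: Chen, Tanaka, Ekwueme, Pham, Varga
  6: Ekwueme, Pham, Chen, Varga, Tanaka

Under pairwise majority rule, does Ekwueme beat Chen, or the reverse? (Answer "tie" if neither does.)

Ekwueme

Ballots ranking Ekwueme above Chen: 3 + 4 + 6 = 13.
Ballots ranking Chen above Ekwueme: 19 − 13 = 6.
Ekwueme wins the head-to-head 13–6.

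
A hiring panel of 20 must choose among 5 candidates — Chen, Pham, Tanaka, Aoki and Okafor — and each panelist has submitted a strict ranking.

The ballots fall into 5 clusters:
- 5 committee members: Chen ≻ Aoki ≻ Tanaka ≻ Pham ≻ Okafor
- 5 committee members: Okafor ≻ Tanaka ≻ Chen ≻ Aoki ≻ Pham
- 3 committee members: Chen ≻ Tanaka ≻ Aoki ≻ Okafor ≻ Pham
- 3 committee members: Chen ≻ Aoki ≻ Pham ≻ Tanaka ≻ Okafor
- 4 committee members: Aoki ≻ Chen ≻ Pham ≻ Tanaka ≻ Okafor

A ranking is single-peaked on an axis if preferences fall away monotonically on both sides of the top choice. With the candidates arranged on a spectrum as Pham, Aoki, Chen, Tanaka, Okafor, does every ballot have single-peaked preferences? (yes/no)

Axis positions: Pham=1, Aoki=2, Chen=3, Tanaka=4, Okafor=5.
Cluster 1 (peak Chen at position 3): ranking walks positions 3-2-4-1-5, expanding outward from the peak — single-peaked.
Cluster 2 (peak Okafor at position 5): ranking walks positions 5-4-3-2-1, expanding outward from the peak — single-peaked.
Cluster 3 (peak Chen at position 3): ranking walks positions 3-4-2-5-1, expanding outward from the peak — single-peaked.
Cluster 4 (peak Chen at position 3): ranking walks positions 3-2-1-4-5, expanding outward from the peak — single-peaked.
Cluster 5 (peak Aoki at position 2): ranking walks positions 2-3-1-4-5, expanding outward from the peak — single-peaked.
Every ranking is single-peaked on this axis.

yes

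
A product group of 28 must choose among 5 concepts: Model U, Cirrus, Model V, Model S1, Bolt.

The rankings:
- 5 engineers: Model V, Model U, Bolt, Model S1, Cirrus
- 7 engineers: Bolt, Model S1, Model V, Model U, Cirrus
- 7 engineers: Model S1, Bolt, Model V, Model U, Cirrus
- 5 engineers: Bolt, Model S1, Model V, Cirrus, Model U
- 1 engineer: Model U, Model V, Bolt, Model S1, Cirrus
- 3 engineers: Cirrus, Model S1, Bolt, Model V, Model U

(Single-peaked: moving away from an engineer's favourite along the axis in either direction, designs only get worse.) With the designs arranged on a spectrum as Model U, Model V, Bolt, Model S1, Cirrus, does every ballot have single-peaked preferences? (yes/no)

Axis positions: Model U=1, Model V=2, Bolt=3, Model S1=4, Cirrus=5.
Ballot type 1 (peak Model V at position 2): ranking walks positions 2-1-3-4-5, expanding outward from the peak — single-peaked.
Ballot type 2 (peak Bolt at position 3): ranking walks positions 3-4-2-1-5, expanding outward from the peak — single-peaked.
Ballot type 3 (peak Model S1 at position 4): ranking walks positions 4-3-2-1-5, expanding outward from the peak — single-peaked.
Ballot type 4 (peak Bolt at position 3): ranking walks positions 3-4-2-5-1, expanding outward from the peak — single-peaked.
Ballot type 5 (peak Model U at position 1): ranking walks positions 1-2-3-4-5, expanding outward from the peak — single-peaked.
Ballot type 6 (peak Cirrus at position 5): ranking walks positions 5-4-3-2-1, expanding outward from the peak — single-peaked.
Every ranking is single-peaked on this axis.

yes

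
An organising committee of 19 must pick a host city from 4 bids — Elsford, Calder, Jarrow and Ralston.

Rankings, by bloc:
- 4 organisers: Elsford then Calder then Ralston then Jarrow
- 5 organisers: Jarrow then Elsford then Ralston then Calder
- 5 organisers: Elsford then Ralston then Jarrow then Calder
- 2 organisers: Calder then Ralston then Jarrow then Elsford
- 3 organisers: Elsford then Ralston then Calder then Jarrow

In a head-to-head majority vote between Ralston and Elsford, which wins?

Elsford

Ballots ranking Ralston above Elsford: 2.
Ballots ranking Elsford above Ralston: 19 − 2 = 17.
Elsford wins the head-to-head 17–2.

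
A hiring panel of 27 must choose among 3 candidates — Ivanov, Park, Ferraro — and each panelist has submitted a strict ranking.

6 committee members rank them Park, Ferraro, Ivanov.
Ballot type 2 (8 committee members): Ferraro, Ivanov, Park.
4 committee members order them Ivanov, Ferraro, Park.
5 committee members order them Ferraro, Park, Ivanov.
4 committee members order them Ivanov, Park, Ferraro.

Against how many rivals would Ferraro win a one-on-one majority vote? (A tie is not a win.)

Ferraro against each rival (27 committee members):
Ferraro vs Ivanov: Ferraro is ranked higher on 6+8+5 = 19 ballots, Ivanov on 8. Ferraro wins 19–8.
Ferraro vs Park: 8+4+5 = 17 for Ferraro, 10 for Park — Ferraro by 17–10.
Ferraro beats Ivanov, Park — 2 pairwise wins.

2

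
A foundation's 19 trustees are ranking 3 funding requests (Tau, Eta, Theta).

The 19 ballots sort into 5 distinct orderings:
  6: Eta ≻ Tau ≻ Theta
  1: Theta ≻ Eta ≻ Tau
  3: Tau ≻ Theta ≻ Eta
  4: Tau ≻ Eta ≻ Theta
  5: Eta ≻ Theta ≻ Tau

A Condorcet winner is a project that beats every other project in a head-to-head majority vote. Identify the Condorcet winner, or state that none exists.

Head-to-head results (19 reviewers):
Tau vs Eta: Tau is ranked higher on 3+4 = 7 ballots, Eta on 12. Eta wins 12–7.
Tau vs Theta: Tau is ranked higher on 6+3+4 = 13 ballots, Theta on 6. Tau wins 13–6.
Eta vs Theta: Eta is ranked higher on 6+4+5 = 15 ballots, Theta on 4. Eta wins 15–4.
Eta defeats every rival head-to-head and is the Condorcet winner.

Eta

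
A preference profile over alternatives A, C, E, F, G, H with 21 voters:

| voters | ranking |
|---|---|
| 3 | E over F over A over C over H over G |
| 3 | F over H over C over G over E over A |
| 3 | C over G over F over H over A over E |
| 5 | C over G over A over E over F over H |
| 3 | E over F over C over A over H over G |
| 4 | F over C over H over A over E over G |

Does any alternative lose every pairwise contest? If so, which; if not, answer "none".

Pairwise majorities:
A vs C: C, 18–3.
A vs E: A, 12–9.
A vs F: F wins 16–5.
A vs G: G, 11–10.
A–H: A 11–10.
C vs E: C, 15–6.
C vs F: F, 13–8.
C–G: C 21–0.
C vs H: C is ranked higher on 3+3+5+3+4 = 18 ballots, H on 3. C wins 18–3.
E vs F: E is ranked higher on 3+5+3 = 11 ballots, F on 10. E wins 11–10.
E vs G: E preferred on 3+3+4 = 10 ballots; G wins 11–10.
E vs H: 3+5+3 = 11 for E, 10 for H — E by 11–10.
F–G: F 13–8.
F vs H: F preferred on 3+3+3+5+3+4 = 21 ballots; F wins 21–0.
G vs H: H wins 13–8.
Each alternative has at least one pairwise win (A beats E; C beats A; E beats F; F beats A; G beats A; H beats G) — no Condorcet loser.

none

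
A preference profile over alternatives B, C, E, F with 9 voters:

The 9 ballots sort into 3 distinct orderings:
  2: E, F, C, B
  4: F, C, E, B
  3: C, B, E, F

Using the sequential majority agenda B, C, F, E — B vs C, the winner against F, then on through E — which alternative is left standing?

E

Round 1: B vs C — 0–9, C advances.
Round 2: C vs F — 3–6, F advances.
Round 3: F vs E — 4–5, E advances.
E survives the agenda.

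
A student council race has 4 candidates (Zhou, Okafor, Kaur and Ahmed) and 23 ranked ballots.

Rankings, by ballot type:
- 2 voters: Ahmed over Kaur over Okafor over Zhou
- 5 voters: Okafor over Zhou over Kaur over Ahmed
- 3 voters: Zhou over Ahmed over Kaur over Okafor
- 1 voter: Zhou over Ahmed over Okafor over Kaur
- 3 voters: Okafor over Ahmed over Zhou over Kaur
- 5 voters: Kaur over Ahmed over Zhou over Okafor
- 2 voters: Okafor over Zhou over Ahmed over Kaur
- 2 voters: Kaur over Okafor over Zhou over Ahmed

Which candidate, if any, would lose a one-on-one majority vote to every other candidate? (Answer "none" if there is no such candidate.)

Pairwise majorities:
Zhou–Okafor: Okafor 14–9.
Zhou vs Kaur: Zhou, 14–9.
Zhou–Ahmed: Zhou 13–10.
Okafor vs Kaur: 11 to 12, Kaur.
Okafor vs Ahmed: Okafor preferred on 5+3+2+2 = 12 ballots; Okafor wins 12–11.
Kaur vs Ahmed: Kaur is ranked higher on 5+5+2 = 12 ballots, Ahmed on 11. Kaur wins 12–11.
Only Ahmed has no wins; Ahmed is the Condorcet loser.

Ahmed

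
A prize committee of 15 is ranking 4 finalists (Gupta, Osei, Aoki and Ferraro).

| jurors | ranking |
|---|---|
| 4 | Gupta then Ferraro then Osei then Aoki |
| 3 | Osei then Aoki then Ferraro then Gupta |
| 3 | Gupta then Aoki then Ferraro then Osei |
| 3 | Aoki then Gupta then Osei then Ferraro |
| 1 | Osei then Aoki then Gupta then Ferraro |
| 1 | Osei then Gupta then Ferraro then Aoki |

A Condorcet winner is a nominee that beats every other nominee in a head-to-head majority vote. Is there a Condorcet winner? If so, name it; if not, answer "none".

Check each pair by majority over 15 ballots:
Gupta vs Osei: Gupta is ranked higher on 4+3+3 = 10 ballots, Osei on 5. Gupta wins 10–5.
Gupta vs Aoki: 8 to 7, Gupta.
Gupta vs Ferraro: Gupta is ranked higher on 4+3+3+1+1 = 12 ballots, Ferraro on 3. Gupta wins 12–3.
Osei–Aoki: Osei 9–6.
Osei vs Ferraro: 3+3+1+1 = 8 for Osei, 7 for Ferraro — Osei by 8–7.
Aoki vs Ferraro: Aoki, 10–5.
Gupta wins every pairwise contest, so Gupta is the Condorcet winner.

Gupta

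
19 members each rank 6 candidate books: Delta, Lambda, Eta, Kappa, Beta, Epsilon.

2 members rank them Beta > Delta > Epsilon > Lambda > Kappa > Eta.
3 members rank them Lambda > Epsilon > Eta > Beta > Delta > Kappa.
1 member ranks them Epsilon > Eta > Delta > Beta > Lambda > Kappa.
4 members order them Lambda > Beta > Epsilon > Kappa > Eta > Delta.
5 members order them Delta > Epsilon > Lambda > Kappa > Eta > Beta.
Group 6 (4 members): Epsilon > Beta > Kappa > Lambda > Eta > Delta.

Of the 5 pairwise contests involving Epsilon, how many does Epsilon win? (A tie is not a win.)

Epsilon against each rival (19 members):
Epsilon–Delta: Epsilon 12–7.
Epsilon vs Lambda: 2+1+5+4 = 12 for Epsilon, 7 for Lambda — Epsilon by 12–7.
Epsilon vs Eta: Epsilon wins 19–0.
Epsilon vs Kappa: Epsilon preferred on 2+3+1+4+5+4 = 19 ballots; Epsilon wins 19–0.
Epsilon vs Beta: Epsilon is ranked higher on 3+1+5+4 = 13 ballots, Beta on 6. Epsilon wins 13–6.
Epsilon beats Delta, Lambda, Eta, Kappa, Beta — 5 pairwise wins.

5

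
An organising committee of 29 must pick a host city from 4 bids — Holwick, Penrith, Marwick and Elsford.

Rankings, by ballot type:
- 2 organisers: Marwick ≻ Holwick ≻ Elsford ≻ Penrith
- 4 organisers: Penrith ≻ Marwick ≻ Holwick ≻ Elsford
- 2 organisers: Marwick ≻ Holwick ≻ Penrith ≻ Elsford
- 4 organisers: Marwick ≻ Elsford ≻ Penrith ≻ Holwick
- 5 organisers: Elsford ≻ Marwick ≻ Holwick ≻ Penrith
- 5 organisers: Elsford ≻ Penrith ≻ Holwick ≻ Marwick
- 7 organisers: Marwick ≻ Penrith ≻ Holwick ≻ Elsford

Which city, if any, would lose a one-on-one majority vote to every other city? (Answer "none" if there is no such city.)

Pairwise majorities:
Holwick vs Penrith: 2+2+5 = 9 for Holwick, 20 for Penrith — Penrith by 20–9.
Holwick–Marwick: Marwick 24–5.
Holwick vs Elsford: 2+4+2+7 = 15 for Holwick, 14 for Elsford — Holwick by 15–14.
Penrith vs Marwick: 9 to 20, Marwick.
Penrith vs Elsford: Elsford wins 16–13.
Marwick vs Elsford: 19 to 10, Marwick.
No city is winless: Holwick beats Elsford; Penrith beats Holwick; Marwick beats Holwick; Elsford beats Penrith. There is no Condorcet loser.

none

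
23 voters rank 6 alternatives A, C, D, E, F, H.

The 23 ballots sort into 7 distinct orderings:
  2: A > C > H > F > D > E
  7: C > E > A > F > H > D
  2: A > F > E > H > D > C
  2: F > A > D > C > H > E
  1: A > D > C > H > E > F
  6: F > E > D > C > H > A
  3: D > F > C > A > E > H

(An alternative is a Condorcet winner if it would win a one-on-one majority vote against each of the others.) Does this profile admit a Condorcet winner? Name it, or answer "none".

Check each pair by majority over 23 ballots:
A vs C: 2+2+2+1 = 7 for A, 16 for C — C by 16–7.
A vs D: 2+7+2+2+1 = 14 for A, 9 for D — A by 14–9.
A–E: E 13–10.
A–F: A 12–11.
A–H: A 17–6.
C–D: D 14–9.
C–E: C 15–8.
C vs F: 10 to 13, F.
C vs H: C, 21–2.
D–E: E 15–8.
D vs F: F wins 19–4.
D vs H: 2+1+6+3 = 12 for D, 11 for H — D by 12–11.
E vs F: F, 15–8.
E vs H: E, 18–5.
F vs H: F is ranked higher on 7+2+2+6+3 = 20 ballots, H on 3. F wins 20–3.
No alternative is unbeaten: A loses to C; C loses to D; D loses to A; E loses to C; F loses to A; H loses to A. In particular A > D > C > A is a majority cycle — no Condorcet winner exists.

none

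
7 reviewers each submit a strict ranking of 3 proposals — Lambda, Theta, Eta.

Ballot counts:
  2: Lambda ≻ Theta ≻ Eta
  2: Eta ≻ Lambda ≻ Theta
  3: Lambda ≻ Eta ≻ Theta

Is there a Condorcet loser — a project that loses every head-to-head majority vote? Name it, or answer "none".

Theta

Pairwise majorities:
Lambda–Theta: Lambda 7–0.
Lambda vs Eta: Lambda, 5–2.
Theta–Eta: Eta 5–2.
Only Theta has no wins; Theta is the Condorcet loser.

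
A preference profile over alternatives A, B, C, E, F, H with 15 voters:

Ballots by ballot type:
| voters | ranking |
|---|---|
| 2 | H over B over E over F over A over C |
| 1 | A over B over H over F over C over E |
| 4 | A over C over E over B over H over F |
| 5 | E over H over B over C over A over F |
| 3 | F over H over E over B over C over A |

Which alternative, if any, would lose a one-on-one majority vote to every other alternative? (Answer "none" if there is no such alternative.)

F

Pairwise majorities:
A vs B: 5 to 10, B.
A vs C: 7 to 8, C.
A vs E: A preferred on 1+4 = 5 ballots; E wins 10–5.
A vs F: A wins 10–5.
A vs H: H, 10–5.
B vs C: 2+1+5+3 = 11 for B, 4 for C — B by 11–4.
B vs E: 3 to 12, E.
B vs F: B is ranked higher on 2+1+4+5 = 12 ballots, F on 3. B wins 12–3.
B vs H: 5 to 10, H.
C vs E: C is ranked higher on 1+4 = 5 ballots, E on 10. E wins 10–5.
C vs F: 4+5 = 9 for C, 6 for F — C by 9–6.
C vs H: H wins 11–4.
E vs F: E wins 11–4.
E vs H: E is ranked higher on 4+5 = 9 ballots, H on 6. E wins 9–6.
F vs H: H wins 12–3.
F loses to every other alternative — it is the Condorcet loser.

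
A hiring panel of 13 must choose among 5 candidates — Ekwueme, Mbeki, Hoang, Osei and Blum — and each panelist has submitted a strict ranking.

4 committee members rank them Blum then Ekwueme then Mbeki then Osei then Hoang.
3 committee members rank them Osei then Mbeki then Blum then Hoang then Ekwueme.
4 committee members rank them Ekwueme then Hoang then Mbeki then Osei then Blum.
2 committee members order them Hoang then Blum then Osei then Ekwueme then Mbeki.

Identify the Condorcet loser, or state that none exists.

Hoang

Head-to-head results (13 committee members):
Ekwueme–Mbeki: Ekwueme 10–3.
Ekwueme vs Hoang: Ekwueme, 8–5.
Ekwueme vs Osei: Ekwueme preferred on 4+4 = 8 ballots; Ekwueme wins 8–5.
Ekwueme vs Blum: Blum wins 9–4.
Mbeki–Hoang: Mbeki 7–6.
Mbeki vs Osei: Mbeki preferred on 4+4 = 8 ballots; Mbeki wins 8–5.
Mbeki vs Blum: Mbeki is ranked higher on 3+4 = 7 ballots, Blum on 6. Mbeki wins 7–6.
Hoang vs Osei: Osei wins 7–6.
Hoang vs Blum: Hoang is ranked higher on 4+2 = 6 ballots, Blum on 7. Blum wins 7–6.
Osei vs Blum: 3+4 = 7 for Osei, 6 for Blum — Osei by 7–6.
Only Hoang has no wins; Hoang is the Condorcet loser.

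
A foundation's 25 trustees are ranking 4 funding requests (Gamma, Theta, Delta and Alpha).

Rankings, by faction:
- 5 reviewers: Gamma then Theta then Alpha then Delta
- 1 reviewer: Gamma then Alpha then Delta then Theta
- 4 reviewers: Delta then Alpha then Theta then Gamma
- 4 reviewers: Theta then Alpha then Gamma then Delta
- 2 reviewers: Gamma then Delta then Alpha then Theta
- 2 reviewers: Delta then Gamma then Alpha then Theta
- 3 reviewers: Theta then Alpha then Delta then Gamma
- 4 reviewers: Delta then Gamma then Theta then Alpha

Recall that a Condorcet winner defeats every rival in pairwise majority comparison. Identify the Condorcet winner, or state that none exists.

none

Pairwise majorities:
Gamma vs Theta: Gamma, 14–11.
Gamma vs Delta: Delta wins 13–12.
Gamma vs Alpha: Gamma preferred on 5+1+2+2+4 = 14 ballots; Gamma wins 14–11.
Theta vs Delta: 12 to 13, Delta.
Theta vs Alpha: 16 to 9, Theta.
Delta vs Alpha: Alpha wins 13–12.
No project is unbeaten: Gamma loses to Delta; Theta loses to Gamma; Delta loses to Alpha; Alpha loses to Gamma. In particular Gamma → Alpha → Delta → Gamma is a majority cycle — no Condorcet winner exists.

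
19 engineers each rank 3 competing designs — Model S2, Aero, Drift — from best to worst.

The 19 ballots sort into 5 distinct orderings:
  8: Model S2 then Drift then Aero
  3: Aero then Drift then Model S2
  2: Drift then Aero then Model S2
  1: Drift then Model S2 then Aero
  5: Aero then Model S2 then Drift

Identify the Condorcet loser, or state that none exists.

Head-to-head results (19 engineers):
Model S2–Aero: Aero 10–9.
Model S2 vs Drift: Model S2 wins 13–6.
Aero vs Drift: Drift wins 11–8.
Every design wins at least one matchup (Model S2 beats Drift; Aero beats Model S2; Drift beats Aero), so there is no Condorcet loser.

none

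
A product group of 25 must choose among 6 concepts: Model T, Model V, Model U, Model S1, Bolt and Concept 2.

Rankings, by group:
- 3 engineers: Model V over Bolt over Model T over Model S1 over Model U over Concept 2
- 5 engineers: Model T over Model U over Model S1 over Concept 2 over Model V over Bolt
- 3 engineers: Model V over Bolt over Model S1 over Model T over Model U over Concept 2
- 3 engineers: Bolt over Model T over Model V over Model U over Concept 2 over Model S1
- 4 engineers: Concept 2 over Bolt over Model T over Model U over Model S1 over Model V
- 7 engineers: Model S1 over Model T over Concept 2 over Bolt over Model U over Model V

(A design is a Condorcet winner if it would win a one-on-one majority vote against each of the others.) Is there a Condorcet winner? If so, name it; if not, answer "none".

none

Head-to-head results (25 engineers):
Model T–Model V: Model T 19–6.
Model T vs Model U: Model T wins 25–0.
Model T vs Model S1: Model T wins 15–10.
Model T vs Bolt: Bolt wins 13–12.
Model T vs Concept 2: Model T, 21–4.
Model V vs Model U: Model U wins 16–9.
Model V–Model S1: Model S1 16–9.
Model V vs Bolt: Bolt, 14–11.
Model V vs Concept 2: Concept 2, 16–9.
Model U–Model S1: Model S1 13–12.
Model U vs Bolt: Bolt, 20–5.
Model U–Concept 2: Model U 14–11.
Model S1–Bolt: Bolt 13–12.
Model S1–Concept 2: Model S1 18–7.
Bolt vs Concept 2: Concept 2 wins 16–9.
Every design loses at least once (Model T loses to Bolt; Model V loses to Model T; Model U loses to Model T; Model S1 loses to Model T; Bolt loses to Concept 2; Concept 2 loses to Model T). The majority relation contains the cycle Model T beats Concept 2 beats Bolt beats Model T, so there is no Condorcet winner.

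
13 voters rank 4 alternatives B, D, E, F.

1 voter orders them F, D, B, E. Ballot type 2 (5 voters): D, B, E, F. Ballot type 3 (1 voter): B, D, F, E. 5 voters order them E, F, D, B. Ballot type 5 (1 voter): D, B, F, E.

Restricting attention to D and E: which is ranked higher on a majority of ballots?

D

Ballots ranking D above E: 1 + 5 + 1 + 1 = 8.
Ballots ranking E above D: 13 − 8 = 5.
D wins the head-to-head 8–5.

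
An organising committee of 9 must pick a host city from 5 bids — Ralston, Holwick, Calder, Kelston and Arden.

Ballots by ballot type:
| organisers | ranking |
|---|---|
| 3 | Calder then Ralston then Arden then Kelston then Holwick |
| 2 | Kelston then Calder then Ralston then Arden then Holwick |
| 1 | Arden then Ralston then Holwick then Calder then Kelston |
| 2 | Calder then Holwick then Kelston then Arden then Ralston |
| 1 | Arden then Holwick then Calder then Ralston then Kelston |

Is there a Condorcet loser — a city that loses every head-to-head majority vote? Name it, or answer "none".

Pairwise majorities:
Ralston vs Holwick: Ralston, 6–3.
Ralston–Calder: Calder 8–1.
Ralston–Kelston: Ralston 5–4.
Ralston vs Arden: Ralston preferred on 3+2 = 5 ballots; Ralston wins 5–4.
Holwick vs Calder: 2 to 7, Calder.
Holwick vs Kelston: 4 to 5, Kelston.
Holwick vs Arden: 2 for Holwick, 7 for Arden — Arden by 7–2.
Calder vs Kelston: Calder, 7–2.
Calder–Arden: Calder 7–2.
Kelston vs Arden: Arden wins 5–4.
Holwick loses to every other city — it is the Condorcet loser.

Holwick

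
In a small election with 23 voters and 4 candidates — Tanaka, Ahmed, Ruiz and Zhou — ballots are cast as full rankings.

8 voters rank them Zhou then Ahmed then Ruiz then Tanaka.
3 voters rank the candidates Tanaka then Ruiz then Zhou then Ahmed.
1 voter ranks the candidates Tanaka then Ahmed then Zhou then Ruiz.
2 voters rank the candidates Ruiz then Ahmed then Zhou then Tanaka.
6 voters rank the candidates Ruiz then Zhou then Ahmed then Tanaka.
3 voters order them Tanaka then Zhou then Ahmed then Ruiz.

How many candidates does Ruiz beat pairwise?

Ruiz against each rival (23 voters):
Ruiz vs Tanaka: 16 to 7, Ruiz.
Ruiz vs Ahmed: Ahmed wins 12–11.
Ruiz vs Zhou: Zhou, 12–11.
Ruiz beats Tanaka; loses to Ahmed, Zhou — 1 pairwise win.

1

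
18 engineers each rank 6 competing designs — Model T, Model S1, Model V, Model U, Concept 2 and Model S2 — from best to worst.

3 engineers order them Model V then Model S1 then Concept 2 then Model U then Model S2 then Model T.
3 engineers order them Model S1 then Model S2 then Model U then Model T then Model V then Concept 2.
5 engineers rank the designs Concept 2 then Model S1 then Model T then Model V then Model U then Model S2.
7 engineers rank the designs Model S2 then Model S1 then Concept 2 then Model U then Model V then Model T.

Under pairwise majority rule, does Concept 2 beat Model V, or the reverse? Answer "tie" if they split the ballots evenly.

Ballots ranking Concept 2 above Model V: 5 + 7 = 12.
Ballots ranking Model V above Concept 2: 18 − 12 = 6.
Concept 2 wins the head-to-head 12–6.

Concept 2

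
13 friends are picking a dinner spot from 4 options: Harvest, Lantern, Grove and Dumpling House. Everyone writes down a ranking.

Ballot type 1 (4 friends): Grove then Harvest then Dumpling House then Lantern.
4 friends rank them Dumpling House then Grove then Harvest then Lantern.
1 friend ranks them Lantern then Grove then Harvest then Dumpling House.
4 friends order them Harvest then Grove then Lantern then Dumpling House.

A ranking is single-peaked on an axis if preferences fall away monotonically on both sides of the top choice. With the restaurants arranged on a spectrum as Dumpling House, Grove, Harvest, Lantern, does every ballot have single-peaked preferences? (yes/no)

no

Axis positions: Dumpling House=1, Grove=2, Harvest=3, Lantern=4.
Ballot type 1 (peak Grove at position 2): ranking walks positions 2-3-1-4, expanding outward from the peak — single-peaked.
Ballot type 2 (peak Dumpling House at position 1): ranking walks positions 1-2-3-4, expanding outward from the peak — single-peaked.
Ballot type 3: ranking walks positions 4-2-3-1; Grove is ranked above Harvest even though Harvest lies between Grove and the peak Lantern on the axis — preferences dip and rise again. Not single-peaked.
Ballot type 4 (peak Harvest at position 3): ranking walks positions 3-2-4-1, expanding outward from the peak — single-peaked.
Ballot type 3 violates single-peakedness, so the profile is not single-peaked on this axis.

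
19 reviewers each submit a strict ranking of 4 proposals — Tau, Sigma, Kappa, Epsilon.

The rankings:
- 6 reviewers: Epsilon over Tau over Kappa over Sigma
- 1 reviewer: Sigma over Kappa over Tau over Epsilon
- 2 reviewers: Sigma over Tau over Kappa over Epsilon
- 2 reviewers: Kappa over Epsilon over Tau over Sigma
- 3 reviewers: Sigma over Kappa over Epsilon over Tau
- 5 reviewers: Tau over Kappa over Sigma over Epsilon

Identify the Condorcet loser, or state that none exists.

Head-to-head results (19 reviewers):
Tau vs Sigma: 6+2+5 = 13 for Tau, 6 for Sigma — Tau by 13–6.
Tau–Kappa: Tau 13–6.
Tau vs Epsilon: Epsilon, 11–8.
Sigma vs Kappa: Sigma is ranked higher on 1+2+3 = 6 ballots, Kappa on 13. Kappa wins 13–6.
Sigma vs Epsilon: Sigma, 11–8.
Kappa vs Epsilon: Kappa wins 13–6.
Each project has at least one pairwise win (Tau beats Sigma; Sigma beats Epsilon; Kappa beats Sigma; Epsilon beats Tau) — no Condorcet loser.

none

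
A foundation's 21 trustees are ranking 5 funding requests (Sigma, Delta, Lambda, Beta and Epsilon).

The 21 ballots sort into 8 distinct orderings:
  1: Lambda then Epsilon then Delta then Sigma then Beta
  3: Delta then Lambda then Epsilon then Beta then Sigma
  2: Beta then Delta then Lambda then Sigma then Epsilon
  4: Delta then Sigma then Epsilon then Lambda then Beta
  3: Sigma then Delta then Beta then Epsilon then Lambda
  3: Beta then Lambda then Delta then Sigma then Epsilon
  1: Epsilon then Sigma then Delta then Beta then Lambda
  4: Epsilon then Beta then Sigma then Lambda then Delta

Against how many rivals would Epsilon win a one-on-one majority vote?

2

Epsilon against each rival (21 reviewers):
Epsilon vs Sigma: Epsilon preferred on 1+3+1+4 = 9 ballots; Sigma wins 12–9.
Epsilon vs Delta: Delta, 15–6.
Epsilon vs Lambda: Epsilon wins 12–9.
Epsilon vs Beta: Epsilon wins 13–8.
Epsilon beats Lambda, Beta; loses to Sigma, Delta — 2 pairwise wins.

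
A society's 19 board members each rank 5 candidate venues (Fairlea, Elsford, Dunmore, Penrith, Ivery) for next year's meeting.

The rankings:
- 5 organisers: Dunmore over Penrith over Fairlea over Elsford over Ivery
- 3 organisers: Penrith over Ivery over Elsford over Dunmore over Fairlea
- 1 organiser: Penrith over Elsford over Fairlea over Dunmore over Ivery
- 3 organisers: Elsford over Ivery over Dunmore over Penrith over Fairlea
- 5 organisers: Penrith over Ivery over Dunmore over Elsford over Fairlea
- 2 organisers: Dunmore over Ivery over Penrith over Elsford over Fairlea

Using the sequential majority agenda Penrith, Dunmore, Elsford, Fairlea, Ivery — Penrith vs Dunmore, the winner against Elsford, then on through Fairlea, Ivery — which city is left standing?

Ivery

Round 1: Penrith vs Dunmore — 9–10, Dunmore advances.
Round 2: Dunmore vs Elsford — 12–7, Dunmore advances.
Round 3: Dunmore vs Fairlea — 18–1, Dunmore advances.
Round 4: Dunmore vs Ivery — 8–11, Ivery advances.
Ivery survives the agenda.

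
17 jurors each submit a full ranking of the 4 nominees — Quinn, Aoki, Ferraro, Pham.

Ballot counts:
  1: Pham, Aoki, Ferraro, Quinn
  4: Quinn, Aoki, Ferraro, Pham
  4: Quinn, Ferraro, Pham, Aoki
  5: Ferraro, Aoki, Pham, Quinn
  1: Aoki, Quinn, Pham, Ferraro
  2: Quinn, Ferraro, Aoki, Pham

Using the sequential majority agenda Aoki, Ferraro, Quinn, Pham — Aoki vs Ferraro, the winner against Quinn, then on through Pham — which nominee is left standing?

Quinn

Round 1: Aoki vs Ferraro — 6–11, Ferraro advances.
Round 2: Ferraro vs Quinn — 6–11, Quinn advances.
Round 3: Quinn vs Pham — 11–6, Quinn advances.
Quinn survives the agenda.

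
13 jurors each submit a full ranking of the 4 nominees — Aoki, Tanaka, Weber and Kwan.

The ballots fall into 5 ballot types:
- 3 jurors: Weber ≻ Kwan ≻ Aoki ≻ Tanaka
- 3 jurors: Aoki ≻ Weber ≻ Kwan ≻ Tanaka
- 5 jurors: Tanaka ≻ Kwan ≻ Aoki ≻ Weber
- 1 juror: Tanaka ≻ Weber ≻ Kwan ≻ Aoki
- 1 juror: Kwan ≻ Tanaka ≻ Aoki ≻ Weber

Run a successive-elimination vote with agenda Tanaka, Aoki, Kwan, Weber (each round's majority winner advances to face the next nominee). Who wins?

Weber

Round 1: Tanaka vs Aoki — 7–6, Tanaka advances.
Round 2: Tanaka vs Kwan — 6–7, Kwan advances.
Round 3: Kwan vs Weber — 6–7, Weber advances.
Weber survives the agenda.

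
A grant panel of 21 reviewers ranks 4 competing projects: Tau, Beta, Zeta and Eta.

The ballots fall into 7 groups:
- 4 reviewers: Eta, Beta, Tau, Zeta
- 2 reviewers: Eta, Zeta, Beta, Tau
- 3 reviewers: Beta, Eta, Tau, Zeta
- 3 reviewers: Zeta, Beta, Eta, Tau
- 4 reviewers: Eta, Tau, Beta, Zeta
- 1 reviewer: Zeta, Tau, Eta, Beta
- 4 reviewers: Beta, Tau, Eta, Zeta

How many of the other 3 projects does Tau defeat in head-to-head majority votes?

Tau against each rival (21 reviewers):
Tau vs Beta: Tau is ranked higher on 4+1 = 5 ballots, Beta on 16. Beta wins 16–5.
Tau vs Zeta: Tau preferred on 4+3+4+4 = 15 ballots; Tau wins 15–6.
Tau vs Eta: Tau is ranked higher on 1+4 = 5 ballots, Eta on 16. Eta wins 16–5.
Tau beats Zeta; loses to Beta, Eta — 1 pairwise win.

1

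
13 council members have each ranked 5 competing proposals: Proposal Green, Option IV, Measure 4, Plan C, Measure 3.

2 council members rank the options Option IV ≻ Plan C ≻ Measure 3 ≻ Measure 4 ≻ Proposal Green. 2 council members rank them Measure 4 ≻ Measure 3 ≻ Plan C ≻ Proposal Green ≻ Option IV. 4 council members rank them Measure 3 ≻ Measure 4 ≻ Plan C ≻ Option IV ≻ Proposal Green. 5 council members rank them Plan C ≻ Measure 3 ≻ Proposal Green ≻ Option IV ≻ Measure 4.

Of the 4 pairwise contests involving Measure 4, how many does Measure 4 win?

Measure 4 against each rival (13 council members):
Measure 4 vs Proposal Green: Measure 4, 8–5.
Measure 4 vs Option IV: Option IV wins 7–6.
Measure 4 vs Plan C: Plan C wins 7–6.
Measure 4 vs Measure 3: Measure 4 preferred on 2 ballots; Measure 3 wins 11–2.
Measure 4 beats Proposal Green; loses to Option IV, Plan C, Measure 3 — 1 pairwise win.

1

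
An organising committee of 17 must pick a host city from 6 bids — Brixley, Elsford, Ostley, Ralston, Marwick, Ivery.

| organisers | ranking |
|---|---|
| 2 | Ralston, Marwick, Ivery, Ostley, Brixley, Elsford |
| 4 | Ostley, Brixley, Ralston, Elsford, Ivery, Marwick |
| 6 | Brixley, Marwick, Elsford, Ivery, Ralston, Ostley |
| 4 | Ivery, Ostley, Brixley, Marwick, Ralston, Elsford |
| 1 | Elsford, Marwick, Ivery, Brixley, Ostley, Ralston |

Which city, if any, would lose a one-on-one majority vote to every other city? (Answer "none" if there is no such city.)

none

Pairwise majorities:
Brixley–Elsford: Brixley 16–1.
Brixley vs Ostley: Brixley preferred on 6+1 = 7 ballots; Ostley wins 10–7.
Brixley–Ralston: Brixley 15–2.
Brixley vs Marwick: Brixley wins 14–3.
Brixley vs Ivery: Brixley is ranked higher on 4+6 = 10 ballots, Ivery on 7. Brixley wins 10–7.
Elsford–Ostley: Ostley 10–7.
Elsford vs Ralston: 7 to 10, Ralston.
Elsford–Marwick: Marwick 12–5.
Elsford vs Ivery: Elsford, 11–6.
Ostley vs Ralston: Ostley, 9–8.
Ostley vs Marwick: Marwick, 9–8.
Ostley vs Ivery: Ivery, 13–4.
Ralston vs Marwick: Ralston preferred on 2+4 = 6 ballots; Marwick wins 11–6.
Ralston–Ivery: Ivery 11–6.
Marwick vs Ivery: Marwick wins 9–8.
No city is winless: Brixley beats Elsford; Elsford beats Ivery; Ostley beats Brixley; Ralston beats Elsford; Marwick beats Elsford; Ivery beats Ostley. There is no Condorcet loser.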